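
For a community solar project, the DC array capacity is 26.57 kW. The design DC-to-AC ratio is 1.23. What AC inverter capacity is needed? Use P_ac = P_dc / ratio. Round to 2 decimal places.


The inverter AC capacity is determined by the DC/AC ratio.
Given: P_dc = 26.57 kW, DC/AC ratio = 1.23
P_ac = P_dc / ratio = 26.57 / 1.23
P_ac = 21.60 kW

21.60


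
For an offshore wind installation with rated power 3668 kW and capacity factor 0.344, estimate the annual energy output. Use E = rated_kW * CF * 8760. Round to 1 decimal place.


Annual energy = rated_kW * capacity_factor * hours_per_year
Given: P_rated = 3668 kW, CF = 0.344, hours = 8760
E = 3668 * 0.344 * 8760
E = 11053297.9 kWh

11053297.9


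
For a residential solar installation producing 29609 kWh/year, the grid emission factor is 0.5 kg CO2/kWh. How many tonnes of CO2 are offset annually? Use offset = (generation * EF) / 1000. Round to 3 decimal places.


CO2 offset in kg = generation * emission_factor
CO2 offset = 29609 * 0.5 = 14804.5 kg
Convert to tonnes:
  CO2 offset = 14804.5 / 1000 = 14.805 tonnes

14.805


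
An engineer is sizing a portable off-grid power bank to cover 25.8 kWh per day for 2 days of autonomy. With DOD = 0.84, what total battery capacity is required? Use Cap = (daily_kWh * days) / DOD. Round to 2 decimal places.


Total energy needed = daily * days = 25.8 * 2 = 51.6 kWh
Account for depth of discharge:
  Cap = total_energy / DOD = 51.6 / 0.84
  Cap = 61.43 kWh

61.43


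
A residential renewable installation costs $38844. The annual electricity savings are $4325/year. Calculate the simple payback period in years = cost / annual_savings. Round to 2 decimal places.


Simple payback period = initial cost / annual savings
Payback = 38844 / 4325
Payback = 8.98 years

8.98


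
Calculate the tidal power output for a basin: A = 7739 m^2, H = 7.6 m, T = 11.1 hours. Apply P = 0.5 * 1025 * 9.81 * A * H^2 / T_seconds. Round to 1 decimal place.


Convert period to seconds: T = 11.1 * 3600 = 39960.0 s
H^2 = 7.6^2 = 57.76
P = 0.5 * rho * g * A * H^2 / T
P = 0.5 * 1025 * 9.81 * 7739 * 57.76 / 39960.0
P = 56240.5 W

56240.5


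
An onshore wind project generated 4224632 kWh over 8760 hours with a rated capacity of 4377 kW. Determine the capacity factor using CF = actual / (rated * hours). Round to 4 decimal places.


Capacity factor = actual output / maximum possible output
Maximum possible = rated * hours = 4377 * 8760 = 38342520 kWh
CF = 4224632 / 38342520
CF = 0.1102

0.1102


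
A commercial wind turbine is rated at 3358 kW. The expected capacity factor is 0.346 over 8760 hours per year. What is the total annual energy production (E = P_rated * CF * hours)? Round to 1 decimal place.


Annual energy = rated_kW * capacity_factor * hours_per_year
Given: P_rated = 3358 kW, CF = 0.346, hours = 8760
E = 3358 * 0.346 * 8760
E = 10177963.7 kWh

10177963.7


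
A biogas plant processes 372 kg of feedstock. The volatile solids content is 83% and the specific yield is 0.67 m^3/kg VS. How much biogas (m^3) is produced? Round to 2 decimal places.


Compute volatile solids:
  VS = mass * VS_fraction = 372 * 0.83 = 308.76 kg
Calculate biogas volume:
  Biogas = VS * specific_yield = 308.76 * 0.67
  Biogas = 206.87 m^3

206.87


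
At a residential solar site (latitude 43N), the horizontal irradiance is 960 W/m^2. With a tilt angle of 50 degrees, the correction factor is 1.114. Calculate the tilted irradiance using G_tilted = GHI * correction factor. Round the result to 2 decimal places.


Identify the given values:
  GHI = 960 W/m^2, tilt correction factor = 1.114
Apply the formula G_tilted = GHI * factor:
  G_tilted = 960 * 1.114
  G_tilted = 1069.44 W/m^2

1069.44


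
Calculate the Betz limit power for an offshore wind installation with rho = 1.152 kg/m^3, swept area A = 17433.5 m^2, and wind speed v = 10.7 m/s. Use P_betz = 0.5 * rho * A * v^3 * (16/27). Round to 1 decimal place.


The Betz coefficient Cp_max = 16/27 = 0.5926
v^3 = 10.7^3 = 1225.043
P_betz = 0.5 * rho * A * v^3 * Cp_max
P_betz = 0.5 * 1.152 * 17433.5 * 1225.043 * 0.5926
P_betz = 7289783.3 W

7289783.3


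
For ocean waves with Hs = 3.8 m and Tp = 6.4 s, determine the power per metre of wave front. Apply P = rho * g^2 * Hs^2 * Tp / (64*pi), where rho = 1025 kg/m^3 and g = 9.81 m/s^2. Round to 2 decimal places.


Apply wave power formula:
  g^2 = 9.81^2 = 96.2361
  Hs^2 = 3.8^2 = 14.44
  Numerator = rho * g^2 * Hs^2 * Tp = 1025 * 96.2361 * 14.44 * 6.4 = 9116099.3
  Denominator = 64 * pi = 201.0619
  P = 9116099.3 / 201.0619 = 45339.76 W/m

45339.76


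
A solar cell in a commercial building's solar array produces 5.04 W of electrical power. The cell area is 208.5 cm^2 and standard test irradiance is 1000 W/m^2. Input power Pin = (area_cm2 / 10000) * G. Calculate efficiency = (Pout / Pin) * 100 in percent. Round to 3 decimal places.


First compute the input power:
  Pin = area_cm2 / 10000 * G = 208.5 / 10000 * 1000 = 20.85 W
Then compute efficiency:
  Efficiency = (Pout / Pin) * 100 = (5.04 / 20.85) * 100
  Efficiency = 24.173%

24.173


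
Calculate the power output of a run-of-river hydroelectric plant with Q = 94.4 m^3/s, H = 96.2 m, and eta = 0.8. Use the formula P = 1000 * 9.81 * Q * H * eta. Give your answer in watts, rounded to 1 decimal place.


Apply the hydropower formula P = rho * g * Q * H * eta
rho * g = 1000 * 9.81 = 9810.0
P = 9810.0 * 94.4 * 96.2 * 0.8
P = 71269885.4 W

71269885.4


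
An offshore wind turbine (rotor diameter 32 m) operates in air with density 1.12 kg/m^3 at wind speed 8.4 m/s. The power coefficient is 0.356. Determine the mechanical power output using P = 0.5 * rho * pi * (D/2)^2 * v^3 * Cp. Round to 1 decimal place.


Step 1 -- Compute swept area:
  A = pi * (D/2)^2 = pi * (32/2)^2 = 804.25 m^2
Step 2 -- Apply wind power equation:
  P = 0.5 * rho * A * v^3 * Cp
  v^3 = 8.4^3 = 592.704
  P = 0.5 * 1.12 * 804.25 * 592.704 * 0.356
  P = 95031.1 W

95031.1


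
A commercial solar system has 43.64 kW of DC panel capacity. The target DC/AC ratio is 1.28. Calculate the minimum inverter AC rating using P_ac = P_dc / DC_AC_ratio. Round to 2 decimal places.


The inverter AC capacity is determined by the DC/AC ratio.
Given: P_dc = 43.64 kW, DC/AC ratio = 1.28
P_ac = P_dc / ratio = 43.64 / 1.28
P_ac = 34.09 kW

34.09


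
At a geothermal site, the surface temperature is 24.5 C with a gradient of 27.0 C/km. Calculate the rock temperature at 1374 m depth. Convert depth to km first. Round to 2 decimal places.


Convert depth to km: 1374 / 1000 = 1.374 km
Temperature increase = gradient * depth_km = 27.0 * 1.374 = 37.1 C
Temperature at depth = T_surface + delta_T = 24.5 + 37.1
T = 61.60 C

61.60


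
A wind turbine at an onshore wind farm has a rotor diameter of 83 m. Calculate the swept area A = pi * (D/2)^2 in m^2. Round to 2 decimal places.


Compute the rotor radius:
  r = D / 2 = 83 / 2 = 41.5 m
Calculate swept area:
  A = pi * r^2 = pi * 41.5^2
  A = 5410.61 m^2

5410.61


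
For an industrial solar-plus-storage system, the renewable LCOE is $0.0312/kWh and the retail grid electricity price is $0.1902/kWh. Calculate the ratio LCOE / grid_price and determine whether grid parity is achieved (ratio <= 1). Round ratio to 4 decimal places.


Compare LCOE to grid price:
  LCOE = $0.0312/kWh, Grid price = $0.1902/kWh
  Ratio = LCOE / grid_price = 0.0312 / 0.1902 = 0.1640
  Grid parity achieved (ratio <= 1)? yes

0.1640


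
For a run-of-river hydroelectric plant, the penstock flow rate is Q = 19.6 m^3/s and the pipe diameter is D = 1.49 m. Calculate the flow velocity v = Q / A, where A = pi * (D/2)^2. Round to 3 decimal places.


Compute pipe cross-sectional area:
  A = pi * (D/2)^2 = pi * (1.49/2)^2 = 1.7437 m^2
Calculate velocity:
  v = Q / A = 19.6 / 1.7437
  v = 11.241 m/s

11.241


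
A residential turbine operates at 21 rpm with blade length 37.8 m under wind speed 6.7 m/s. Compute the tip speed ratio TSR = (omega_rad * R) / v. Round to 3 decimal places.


Convert rotational speed to rad/s:
  omega = 21 * 2 * pi / 60 = 2.1991 rad/s
Compute tip speed:
  v_tip = omega * R = 2.1991 * 37.8 = 83.127 m/s
Tip speed ratio:
  TSR = v_tip / v_wind = 83.127 / 6.7 = 12.407

12.407


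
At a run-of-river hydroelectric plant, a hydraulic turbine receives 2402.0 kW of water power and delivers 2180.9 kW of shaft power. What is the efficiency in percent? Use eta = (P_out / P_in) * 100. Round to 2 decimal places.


Turbine efficiency = (output power / input power) * 100
eta = (2180.9 / 2402.0) * 100
eta = 90.80%

90.80


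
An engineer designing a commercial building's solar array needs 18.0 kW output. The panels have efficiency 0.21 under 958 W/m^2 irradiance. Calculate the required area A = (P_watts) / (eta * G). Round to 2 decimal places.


Convert target power to watts: P = 18.0 * 1000 = 18000.0 W
Compute denominator: eta * G = 0.21 * 958 = 201.18
Required area A = P / (eta * G) = 18000.0 / 201.18
A = 89.47 m^2

89.47


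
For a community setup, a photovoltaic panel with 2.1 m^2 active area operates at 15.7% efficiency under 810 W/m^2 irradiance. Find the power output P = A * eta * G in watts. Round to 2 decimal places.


Use the solar power formula P = A * eta * G.
Given: A = 2.1 m^2, eta = 0.157, G = 810 W/m^2
P = 2.1 * 0.157 * 810
P = 267.06 W

267.06


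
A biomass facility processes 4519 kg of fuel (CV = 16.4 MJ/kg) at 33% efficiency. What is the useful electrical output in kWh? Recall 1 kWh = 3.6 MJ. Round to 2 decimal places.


Total energy = mass * CV = 4519 * 16.4 = 74111.6 MJ
Useful energy = total * eta = 74111.6 * 0.33 = 24456.83 MJ
Convert to kWh: 24456.83 / 3.6
Useful energy = 6793.56 kWh

6793.56


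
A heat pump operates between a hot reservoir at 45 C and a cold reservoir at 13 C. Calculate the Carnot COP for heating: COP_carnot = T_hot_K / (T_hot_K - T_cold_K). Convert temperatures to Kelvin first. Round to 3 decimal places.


Convert to Kelvin:
  T_hot = 45 + 273.15 = 318.15 K
  T_cold = 13 + 273.15 = 286.15 K
Apply Carnot COP formula:
  COP = T_hot_K / (T_hot_K - T_cold_K) = 318.15 / 32.0
  COP = 9.942

9.942


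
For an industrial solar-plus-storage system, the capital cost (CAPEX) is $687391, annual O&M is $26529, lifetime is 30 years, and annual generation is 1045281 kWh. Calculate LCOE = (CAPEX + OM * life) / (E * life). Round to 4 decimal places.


Total cost = CAPEX + OM * lifetime = 687391 + 26529 * 30 = 687391 + 795870 = 1483261
Total generation = annual * lifetime = 1045281 * 30 = 31358430 kWh
LCOE = 1483261 / 31358430
LCOE = 0.0473 $/kWh

0.0473


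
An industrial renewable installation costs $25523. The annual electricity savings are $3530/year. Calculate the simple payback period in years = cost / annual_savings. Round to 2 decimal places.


Simple payback period = initial cost / annual savings
Payback = 25523 / 3530
Payback = 7.23 years

7.23


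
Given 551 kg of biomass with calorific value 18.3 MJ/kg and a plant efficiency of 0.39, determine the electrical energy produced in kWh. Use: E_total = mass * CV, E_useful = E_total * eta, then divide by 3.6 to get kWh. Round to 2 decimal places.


Total energy = mass * CV = 551 * 18.3 = 10083.3 MJ
Useful energy = total * eta = 10083.3 * 0.39 = 3932.49 MJ
Convert to kWh: 3932.49 / 3.6
Useful energy = 1092.36 kWh

1092.36


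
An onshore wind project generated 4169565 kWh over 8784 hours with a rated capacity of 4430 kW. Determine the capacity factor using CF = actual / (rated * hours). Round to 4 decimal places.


Capacity factor = actual output / maximum possible output
Maximum possible = rated * hours = 4430 * 8784 = 38913120 kWh
CF = 4169565 / 38913120
CF = 0.1072

0.1072


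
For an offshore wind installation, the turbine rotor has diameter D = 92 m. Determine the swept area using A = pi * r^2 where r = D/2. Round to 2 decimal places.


Compute the rotor radius:
  r = D / 2 = 92 / 2 = 46.0 m
Calculate swept area:
  A = pi * r^2 = pi * 46.0^2
  A = 6647.61 m^2

6647.61


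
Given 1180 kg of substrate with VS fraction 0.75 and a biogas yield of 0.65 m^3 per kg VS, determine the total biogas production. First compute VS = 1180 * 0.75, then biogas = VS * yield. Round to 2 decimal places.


Compute volatile solids:
  VS = mass * VS_fraction = 1180 * 0.75 = 885.0 kg
Calculate biogas volume:
  Biogas = VS * specific_yield = 885.0 * 0.65
  Biogas = 575.25 m^3

575.25


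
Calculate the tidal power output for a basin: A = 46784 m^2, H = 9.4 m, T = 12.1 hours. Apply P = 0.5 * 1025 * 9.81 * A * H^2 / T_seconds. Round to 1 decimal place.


Convert period to seconds: T = 12.1 * 3600 = 43560.0 s
H^2 = 9.4^2 = 88.36
P = 0.5 * rho * g * A * H^2 / T
P = 0.5 * 1025 * 9.81 * 46784 * 88.36 / 43560.0
P = 477120.5 W

477120.5


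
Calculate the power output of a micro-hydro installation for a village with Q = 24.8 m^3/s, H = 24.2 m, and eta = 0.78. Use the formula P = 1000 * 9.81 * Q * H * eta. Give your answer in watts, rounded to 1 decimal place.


Apply the hydropower formula P = rho * g * Q * H * eta
rho * g = 1000 * 9.81 = 9810.0
P = 9810.0 * 24.8 * 24.2 * 0.78
P = 4592304.3 W

4592304.3


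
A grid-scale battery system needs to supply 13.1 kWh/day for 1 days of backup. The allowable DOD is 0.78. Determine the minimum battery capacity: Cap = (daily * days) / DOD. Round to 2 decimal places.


Total energy needed = daily * days = 13.1 * 1 = 13.1 kWh
Account for depth of discharge:
  Cap = total_energy / DOD = 13.1 / 0.78
  Cap = 16.79 kWh

16.79


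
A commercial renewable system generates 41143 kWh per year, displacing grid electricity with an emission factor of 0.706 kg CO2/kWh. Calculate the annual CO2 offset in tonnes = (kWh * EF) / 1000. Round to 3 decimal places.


CO2 offset in kg = generation * emission_factor
CO2 offset = 41143 * 0.706 = 29046.96 kg
Convert to tonnes:
  CO2 offset = 29046.96 / 1000 = 29.047 tonnes

29.047


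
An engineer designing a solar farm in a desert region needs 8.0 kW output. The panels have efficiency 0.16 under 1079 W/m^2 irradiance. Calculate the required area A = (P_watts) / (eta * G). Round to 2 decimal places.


Convert target power to watts: P = 8.0 * 1000 = 8000.0 W
Compute denominator: eta * G = 0.16 * 1079 = 172.64
Required area A = P / (eta * G) = 8000.0 / 172.64
A = 46.34 m^2

46.34


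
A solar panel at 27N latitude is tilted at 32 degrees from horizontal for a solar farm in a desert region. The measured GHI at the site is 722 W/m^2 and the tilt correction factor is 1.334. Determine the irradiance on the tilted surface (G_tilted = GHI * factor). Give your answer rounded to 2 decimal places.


Identify the given values:
  GHI = 722 W/m^2, tilt correction factor = 1.334
Apply the formula G_tilted = GHI * factor:
  G_tilted = 722 * 1.334
  G_tilted = 963.15 W/m^2

963.15


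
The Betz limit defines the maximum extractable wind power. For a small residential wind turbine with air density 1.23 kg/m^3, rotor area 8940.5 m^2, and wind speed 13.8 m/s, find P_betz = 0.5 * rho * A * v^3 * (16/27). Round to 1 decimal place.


The Betz coefficient Cp_max = 16/27 = 0.5926
v^3 = 13.8^3 = 2628.072
P_betz = 0.5 * rho * A * v^3 * Cp_max
P_betz = 0.5 * 1.23 * 8940.5 * 2628.072 * 0.5926
P_betz = 8563087.9 W

8563087.9


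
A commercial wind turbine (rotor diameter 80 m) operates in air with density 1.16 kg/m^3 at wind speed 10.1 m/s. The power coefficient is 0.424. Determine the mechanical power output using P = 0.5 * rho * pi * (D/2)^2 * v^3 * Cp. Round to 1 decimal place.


Step 1 -- Compute swept area:
  A = pi * (D/2)^2 = pi * (80/2)^2 = 5026.55 m^2
Step 2 -- Apply wind power equation:
  P = 0.5 * rho * A * v^3 * Cp
  v^3 = 10.1^3 = 1030.301
  P = 0.5 * 1.16 * 5026.55 * 1030.301 * 0.424
  P = 1273584.7 W

1273584.7


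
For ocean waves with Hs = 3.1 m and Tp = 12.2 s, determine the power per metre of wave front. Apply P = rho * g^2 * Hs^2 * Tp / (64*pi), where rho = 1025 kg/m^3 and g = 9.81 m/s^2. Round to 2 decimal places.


Apply wave power formula:
  g^2 = 9.81^2 = 96.2361
  Hs^2 = 3.1^2 = 9.61
  Numerator = rho * g^2 * Hs^2 * Tp = 1025 * 96.2361 * 9.61 * 12.2 = 11564985.66
  Denominator = 64 * pi = 201.0619
  P = 11564985.66 / 201.0619 = 57519.52 W/m

57519.52


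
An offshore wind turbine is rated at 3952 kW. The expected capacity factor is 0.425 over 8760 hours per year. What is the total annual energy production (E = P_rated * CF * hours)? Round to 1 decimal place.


Annual energy = rated_kW * capacity_factor * hours_per_year
Given: P_rated = 3952 kW, CF = 0.425, hours = 8760
E = 3952 * 0.425 * 8760
E = 14713296.0 kWh

14713296.0


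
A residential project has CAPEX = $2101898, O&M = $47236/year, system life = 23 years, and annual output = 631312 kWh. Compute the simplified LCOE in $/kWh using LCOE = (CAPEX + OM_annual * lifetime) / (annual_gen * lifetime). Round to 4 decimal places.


Total cost = CAPEX + OM * lifetime = 2101898 + 47236 * 23 = 2101898 + 1086428 = 3188326
Total generation = annual * lifetime = 631312 * 23 = 14520176 kWh
LCOE = 3188326 / 14520176
LCOE = 0.2196 $/kWh

0.2196


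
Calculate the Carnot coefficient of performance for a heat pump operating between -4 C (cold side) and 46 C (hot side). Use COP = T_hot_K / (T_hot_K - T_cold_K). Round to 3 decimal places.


Convert to Kelvin:
  T_hot = 46 + 273.15 = 319.15 K
  T_cold = -4 + 273.15 = 269.15 K
Apply Carnot COP formula:
  COP = T_hot_K / (T_hot_K - T_cold_K) = 319.15 / 50.0
  COP = 6.383

6.383


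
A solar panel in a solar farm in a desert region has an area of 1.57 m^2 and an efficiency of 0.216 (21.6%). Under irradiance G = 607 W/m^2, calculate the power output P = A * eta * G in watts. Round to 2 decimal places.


Use the solar power formula P = A * eta * G.
Given: A = 1.57 m^2, eta = 0.216, G = 607 W/m^2
P = 1.57 * 0.216 * 607
P = 205.85 W

205.85


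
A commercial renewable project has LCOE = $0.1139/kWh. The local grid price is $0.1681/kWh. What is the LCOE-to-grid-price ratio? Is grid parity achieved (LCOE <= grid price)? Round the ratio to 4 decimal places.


Compare LCOE to grid price:
  LCOE = $0.1139/kWh, Grid price = $0.1681/kWh
  Ratio = LCOE / grid_price = 0.1139 / 0.1681 = 0.6776
  Grid parity achieved (ratio <= 1)? yes

0.6776


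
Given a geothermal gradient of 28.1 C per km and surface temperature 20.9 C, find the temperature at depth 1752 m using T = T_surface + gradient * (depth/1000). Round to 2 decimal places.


Convert depth to km: 1752 / 1000 = 1.752 km
Temperature increase = gradient * depth_km = 28.1 * 1.752 = 49.23 C
Temperature at depth = T_surface + delta_T = 20.9 + 49.23
T = 70.13 C

70.13


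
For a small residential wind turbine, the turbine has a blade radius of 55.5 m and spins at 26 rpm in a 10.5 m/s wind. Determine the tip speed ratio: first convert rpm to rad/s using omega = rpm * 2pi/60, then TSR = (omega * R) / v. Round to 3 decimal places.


Convert rotational speed to rad/s:
  omega = 26 * 2 * pi / 60 = 2.7227 rad/s
Compute tip speed:
  v_tip = omega * R = 2.7227 * 55.5 = 151.111 m/s
Tip speed ratio:
  TSR = v_tip / v_wind = 151.111 / 10.5 = 14.391

14.391


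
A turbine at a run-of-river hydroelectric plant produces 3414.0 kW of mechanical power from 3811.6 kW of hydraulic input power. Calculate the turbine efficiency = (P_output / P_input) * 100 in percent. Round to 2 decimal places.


Turbine efficiency = (output power / input power) * 100
eta = (3414.0 / 3811.6) * 100
eta = 89.57%

89.57


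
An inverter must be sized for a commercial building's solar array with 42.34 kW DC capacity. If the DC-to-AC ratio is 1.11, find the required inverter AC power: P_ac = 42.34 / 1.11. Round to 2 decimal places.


The inverter AC capacity is determined by the DC/AC ratio.
Given: P_dc = 42.34 kW, DC/AC ratio = 1.11
P_ac = P_dc / ratio = 42.34 / 1.11
P_ac = 38.14 kW

38.14


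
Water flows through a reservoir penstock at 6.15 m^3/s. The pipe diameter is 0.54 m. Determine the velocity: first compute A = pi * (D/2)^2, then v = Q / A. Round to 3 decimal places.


Compute pipe cross-sectional area:
  A = pi * (D/2)^2 = pi * (0.54/2)^2 = 0.229 m^2
Calculate velocity:
  v = Q / A = 6.15 / 0.229
  v = 26.853 m/s

26.853


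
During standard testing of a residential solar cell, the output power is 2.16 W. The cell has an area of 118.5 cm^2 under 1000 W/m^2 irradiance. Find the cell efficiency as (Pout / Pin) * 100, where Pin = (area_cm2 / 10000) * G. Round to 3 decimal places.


First compute the input power:
  Pin = area_cm2 / 10000 * G = 118.5 / 10000 * 1000 = 11.85 W
Then compute efficiency:
  Efficiency = (Pout / Pin) * 100 = (2.16 / 11.85) * 100
  Efficiency = 18.228%

18.228


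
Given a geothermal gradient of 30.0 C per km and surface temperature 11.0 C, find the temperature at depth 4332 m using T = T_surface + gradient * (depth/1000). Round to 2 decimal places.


Convert depth to km: 4332 / 1000 = 4.332 km
Temperature increase = gradient * depth_km = 30.0 * 4.332 = 129.96 C
Temperature at depth = T_surface + delta_T = 11.0 + 129.96
T = 140.96 C

140.96


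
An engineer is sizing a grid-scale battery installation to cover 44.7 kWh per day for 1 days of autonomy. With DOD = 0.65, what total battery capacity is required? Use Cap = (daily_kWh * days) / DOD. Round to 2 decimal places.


Total energy needed = daily * days = 44.7 * 1 = 44.7 kWh
Account for depth of discharge:
  Cap = total_energy / DOD = 44.7 / 0.65
  Cap = 68.77 kWh

68.77


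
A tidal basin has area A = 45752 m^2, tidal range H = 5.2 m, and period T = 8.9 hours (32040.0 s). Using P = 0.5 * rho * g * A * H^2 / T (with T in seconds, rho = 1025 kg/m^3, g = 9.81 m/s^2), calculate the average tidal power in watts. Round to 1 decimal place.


Convert period to seconds: T = 8.9 * 3600 = 32040.0 s
H^2 = 5.2^2 = 27.04
P = 0.5 * rho * g * A * H^2 / T
P = 0.5 * 1025 * 9.81 * 45752 * 27.04 / 32040.0
P = 194127.5 W

194127.5


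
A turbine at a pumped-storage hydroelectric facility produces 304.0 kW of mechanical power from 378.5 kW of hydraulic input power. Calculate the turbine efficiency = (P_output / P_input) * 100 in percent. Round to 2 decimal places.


Turbine efficiency = (output power / input power) * 100
eta = (304.0 / 378.5) * 100
eta = 80.32%

80.32


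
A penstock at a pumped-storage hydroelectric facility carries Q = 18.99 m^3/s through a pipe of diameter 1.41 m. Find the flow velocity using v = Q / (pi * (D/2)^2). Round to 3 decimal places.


Compute pipe cross-sectional area:
  A = pi * (D/2)^2 = pi * (1.41/2)^2 = 1.5615 m^2
Calculate velocity:
  v = Q / A = 18.99 / 1.5615
  v = 12.162 m/s

12.162


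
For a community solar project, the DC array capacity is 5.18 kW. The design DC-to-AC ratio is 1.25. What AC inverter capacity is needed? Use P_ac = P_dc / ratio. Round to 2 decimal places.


The inverter AC capacity is determined by the DC/AC ratio.
Given: P_dc = 5.18 kW, DC/AC ratio = 1.25
P_ac = P_dc / ratio = 5.18 / 1.25
P_ac = 4.14 kW

4.14


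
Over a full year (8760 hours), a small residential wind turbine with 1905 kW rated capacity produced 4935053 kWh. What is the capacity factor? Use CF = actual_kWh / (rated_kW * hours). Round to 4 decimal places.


Capacity factor = actual output / maximum possible output
Maximum possible = rated * hours = 1905 * 8760 = 16687800 kWh
CF = 4935053 / 16687800
CF = 0.2957

0.2957


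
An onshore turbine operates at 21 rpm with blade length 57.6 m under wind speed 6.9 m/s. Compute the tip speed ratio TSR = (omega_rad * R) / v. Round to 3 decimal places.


Convert rotational speed to rad/s:
  omega = 21 * 2 * pi / 60 = 2.1991 rad/s
Compute tip speed:
  v_tip = omega * R = 2.1991 * 57.6 = 126.669 m/s
Tip speed ratio:
  TSR = v_tip / v_wind = 126.669 / 6.9 = 18.358

18.358


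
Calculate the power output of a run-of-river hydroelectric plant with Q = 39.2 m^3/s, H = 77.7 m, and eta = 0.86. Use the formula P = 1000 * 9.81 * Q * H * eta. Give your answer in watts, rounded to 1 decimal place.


Apply the hydropower formula P = rho * g * Q * H * eta
rho * g = 1000 * 9.81 = 9810.0
P = 9810.0 * 39.2 * 77.7 * 0.86
P = 25696533.7 W

25696533.7


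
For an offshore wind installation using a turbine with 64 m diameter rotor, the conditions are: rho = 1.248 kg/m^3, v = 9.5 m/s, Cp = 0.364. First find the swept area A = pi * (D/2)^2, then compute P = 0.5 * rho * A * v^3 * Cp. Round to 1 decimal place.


Step 1 -- Compute swept area:
  A = pi * (D/2)^2 = pi * (64/2)^2 = 3216.99 m^2
Step 2 -- Apply wind power equation:
  P = 0.5 * rho * A * v^3 * Cp
  v^3 = 9.5^3 = 857.375
  P = 0.5 * 1.248 * 3216.99 * 857.375 * 0.364
  P = 626479.1 W

626479.1


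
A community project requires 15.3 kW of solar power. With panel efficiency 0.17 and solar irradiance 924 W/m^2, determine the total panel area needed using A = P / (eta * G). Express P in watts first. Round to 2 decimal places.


Convert target power to watts: P = 15.3 * 1000 = 15300.0 W
Compute denominator: eta * G = 0.17 * 924 = 157.08
Required area A = P / (eta * G) = 15300.0 / 157.08
A = 97.40 m^2

97.40


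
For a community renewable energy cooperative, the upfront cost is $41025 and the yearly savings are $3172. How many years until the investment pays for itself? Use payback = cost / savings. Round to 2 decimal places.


Simple payback period = initial cost / annual savings
Payback = 41025 / 3172
Payback = 12.93 years

12.93


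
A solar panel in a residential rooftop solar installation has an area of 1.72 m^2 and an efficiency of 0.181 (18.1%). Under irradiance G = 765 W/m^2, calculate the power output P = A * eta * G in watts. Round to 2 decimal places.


Use the solar power formula P = A * eta * G.
Given: A = 1.72 m^2, eta = 0.181, G = 765 W/m^2
P = 1.72 * 0.181 * 765
P = 238.16 W

238.16


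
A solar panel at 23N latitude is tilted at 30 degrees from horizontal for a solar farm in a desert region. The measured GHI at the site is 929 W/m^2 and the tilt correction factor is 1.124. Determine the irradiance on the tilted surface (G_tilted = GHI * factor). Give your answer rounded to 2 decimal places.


Identify the given values:
  GHI = 929 W/m^2, tilt correction factor = 1.124
Apply the formula G_tilted = GHI * factor:
  G_tilted = 929 * 1.124
  G_tilted = 1044.20 W/m^2

1044.20


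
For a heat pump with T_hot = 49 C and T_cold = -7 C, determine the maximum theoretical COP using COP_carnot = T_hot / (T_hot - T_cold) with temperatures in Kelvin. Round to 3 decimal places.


Convert to Kelvin:
  T_hot = 49 + 273.15 = 322.15 K
  T_cold = -7 + 273.15 = 266.15 K
Apply Carnot COP formula:
  COP = T_hot_K / (T_hot_K - T_cold_K) = 322.15 / 56.0
  COP = 5.753

5.753


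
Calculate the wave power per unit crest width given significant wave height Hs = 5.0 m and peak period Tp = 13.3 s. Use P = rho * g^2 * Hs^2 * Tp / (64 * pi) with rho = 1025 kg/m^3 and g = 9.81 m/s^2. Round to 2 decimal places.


Apply wave power formula:
  g^2 = 9.81^2 = 96.2361
  Hs^2 = 5.0^2 = 25.0
  Numerator = rho * g^2 * Hs^2 * Tp = 1025 * 96.2361 * 25.0 * 13.3 = 32798465.83
  Denominator = 64 * pi = 201.0619
  P = 32798465.83 / 201.0619 = 163126.19 W/m

163126.19


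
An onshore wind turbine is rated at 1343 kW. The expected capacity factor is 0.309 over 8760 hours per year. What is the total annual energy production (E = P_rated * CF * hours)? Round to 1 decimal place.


Annual energy = rated_kW * capacity_factor * hours_per_year
Given: P_rated = 1343 kW, CF = 0.309, hours = 8760
E = 1343 * 0.309 * 8760
E = 3635286.1 kWh

3635286.1


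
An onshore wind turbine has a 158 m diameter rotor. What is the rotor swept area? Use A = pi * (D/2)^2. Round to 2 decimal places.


Compute the rotor radius:
  r = D / 2 = 158 / 2 = 79.0 m
Calculate swept area:
  A = pi * r^2 = pi * 79.0^2
  A = 19606.68 m^2

19606.68


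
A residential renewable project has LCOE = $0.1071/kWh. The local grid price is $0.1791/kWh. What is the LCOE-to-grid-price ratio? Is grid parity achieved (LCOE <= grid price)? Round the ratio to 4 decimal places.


Compare LCOE to grid price:
  LCOE = $0.1071/kWh, Grid price = $0.1791/kWh
  Ratio = LCOE / grid_price = 0.1071 / 0.1791 = 0.5980
  Grid parity achieved (ratio <= 1)? yes

0.5980


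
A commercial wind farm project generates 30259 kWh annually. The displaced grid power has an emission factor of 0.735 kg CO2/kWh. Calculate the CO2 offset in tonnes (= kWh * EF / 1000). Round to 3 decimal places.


CO2 offset in kg = generation * emission_factor
CO2 offset = 30259 * 0.735 = 22240.37 kg
Convert to tonnes:
  CO2 offset = 22240.37 / 1000 = 22.240 tonnes

22.240


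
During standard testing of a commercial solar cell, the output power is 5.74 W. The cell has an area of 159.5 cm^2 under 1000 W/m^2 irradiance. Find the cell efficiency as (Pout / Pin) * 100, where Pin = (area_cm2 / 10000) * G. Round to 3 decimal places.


First compute the input power:
  Pin = area_cm2 / 10000 * G = 159.5 / 10000 * 1000 = 15.95 W
Then compute efficiency:
  Efficiency = (Pout / Pin) * 100 = (5.74 / 15.95) * 100
  Efficiency = 35.987%

35.987


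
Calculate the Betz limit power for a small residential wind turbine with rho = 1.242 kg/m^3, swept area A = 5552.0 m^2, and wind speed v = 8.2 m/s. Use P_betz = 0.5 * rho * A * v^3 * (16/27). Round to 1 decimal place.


The Betz coefficient Cp_max = 16/27 = 0.5926
v^3 = 8.2^3 = 551.368
P_betz = 0.5 * rho * A * v^3 * Cp_max
P_betz = 0.5 * 1.242 * 5552.0 * 551.368 * 0.5926
P_betz = 1126519.8 W

1126519.8


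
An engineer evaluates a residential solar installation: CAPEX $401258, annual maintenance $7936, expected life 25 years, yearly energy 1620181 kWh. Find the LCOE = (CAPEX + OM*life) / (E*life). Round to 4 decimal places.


Total cost = CAPEX + OM * lifetime = 401258 + 7936 * 25 = 401258 + 198400 = 599658
Total generation = annual * lifetime = 1620181 * 25 = 40504525 kWh
LCOE = 599658 / 40504525
LCOE = 0.0148 $/kWh

0.0148


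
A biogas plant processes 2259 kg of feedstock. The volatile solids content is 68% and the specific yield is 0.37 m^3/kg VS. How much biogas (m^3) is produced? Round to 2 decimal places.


Compute volatile solids:
  VS = mass * VS_fraction = 2259 * 0.68 = 1536.12 kg
Calculate biogas volume:
  Biogas = VS * specific_yield = 1536.12 * 0.37
  Biogas = 568.36 m^3

568.36


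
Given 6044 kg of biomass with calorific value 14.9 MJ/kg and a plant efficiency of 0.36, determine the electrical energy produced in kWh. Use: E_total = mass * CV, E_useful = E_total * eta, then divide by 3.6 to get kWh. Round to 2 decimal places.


Total energy = mass * CV = 6044 * 14.9 = 90055.6 MJ
Useful energy = total * eta = 90055.6 * 0.36 = 32420.02 MJ
Convert to kWh: 32420.02 / 3.6
Useful energy = 9005.56 kWh

9005.56


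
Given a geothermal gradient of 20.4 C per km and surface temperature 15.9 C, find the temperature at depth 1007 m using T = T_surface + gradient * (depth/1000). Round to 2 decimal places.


Convert depth to km: 1007 / 1000 = 1.007 km
Temperature increase = gradient * depth_km = 20.4 * 1.007 = 20.54 C
Temperature at depth = T_surface + delta_T = 15.9 + 20.54
T = 36.44 C

36.44


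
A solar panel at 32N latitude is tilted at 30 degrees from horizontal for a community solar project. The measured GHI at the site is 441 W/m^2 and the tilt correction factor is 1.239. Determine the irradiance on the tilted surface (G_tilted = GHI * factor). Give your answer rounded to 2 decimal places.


Identify the given values:
  GHI = 441 W/m^2, tilt correction factor = 1.239
Apply the formula G_tilted = GHI * factor:
  G_tilted = 441 * 1.239
  G_tilted = 546.40 W/m^2

546.40


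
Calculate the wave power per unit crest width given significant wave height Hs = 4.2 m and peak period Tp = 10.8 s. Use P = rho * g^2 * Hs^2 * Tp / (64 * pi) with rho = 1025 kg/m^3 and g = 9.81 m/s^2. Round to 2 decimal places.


Apply wave power formula:
  g^2 = 9.81^2 = 96.2361
  Hs^2 = 4.2^2 = 17.64
  Numerator = rho * g^2 * Hs^2 * Tp = 1025 * 96.2361 * 17.64 * 10.8 = 18792485.18
  Denominator = 64 * pi = 201.0619
  P = 18792485.18 / 201.0619 = 93466.15 W/m

93466.15


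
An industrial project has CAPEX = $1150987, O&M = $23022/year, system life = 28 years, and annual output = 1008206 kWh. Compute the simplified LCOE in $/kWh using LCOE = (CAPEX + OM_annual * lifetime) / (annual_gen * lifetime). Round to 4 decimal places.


Total cost = CAPEX + OM * lifetime = 1150987 + 23022 * 28 = 1150987 + 644616 = 1795603
Total generation = annual * lifetime = 1008206 * 28 = 28229768 kWh
LCOE = 1795603 / 28229768
LCOE = 0.0636 $/kWh

0.0636


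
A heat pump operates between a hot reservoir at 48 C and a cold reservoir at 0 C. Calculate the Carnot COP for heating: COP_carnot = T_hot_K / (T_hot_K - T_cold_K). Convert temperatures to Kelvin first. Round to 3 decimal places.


Convert to Kelvin:
  T_hot = 48 + 273.15 = 321.15 K
  T_cold = 0 + 273.15 = 273.15 K
Apply Carnot COP formula:
  COP = T_hot_K / (T_hot_K - T_cold_K) = 321.15 / 48.0
  COP = 6.691

6.691


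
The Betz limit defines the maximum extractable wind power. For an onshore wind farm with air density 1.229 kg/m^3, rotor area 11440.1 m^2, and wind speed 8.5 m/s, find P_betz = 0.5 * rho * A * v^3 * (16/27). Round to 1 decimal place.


The Betz coefficient Cp_max = 16/27 = 0.5926
v^3 = 8.5^3 = 614.125
P_betz = 0.5 * rho * A * v^3 * Cp_max
P_betz = 0.5 * 1.229 * 11440.1 * 614.125 * 0.5926
P_betz = 2558378.0 W

2558378.0


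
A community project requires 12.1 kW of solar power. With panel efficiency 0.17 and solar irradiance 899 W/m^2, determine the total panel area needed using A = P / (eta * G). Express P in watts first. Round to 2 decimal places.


Convert target power to watts: P = 12.1 * 1000 = 12100.0 W
Compute denominator: eta * G = 0.17 * 899 = 152.83
Required area A = P / (eta * G) = 12100.0 / 152.83
A = 79.17 m^2

79.17


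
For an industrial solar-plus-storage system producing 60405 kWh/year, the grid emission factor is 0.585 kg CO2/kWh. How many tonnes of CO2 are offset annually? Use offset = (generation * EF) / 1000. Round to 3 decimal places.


CO2 offset in kg = generation * emission_factor
CO2 offset = 60405 * 0.585 = 35336.93 kg
Convert to tonnes:
  CO2 offset = 35336.93 / 1000 = 35.337 tonnes

35.337


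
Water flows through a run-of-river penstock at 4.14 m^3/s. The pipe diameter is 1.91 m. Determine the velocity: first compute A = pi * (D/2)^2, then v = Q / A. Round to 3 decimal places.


Compute pipe cross-sectional area:
  A = pi * (D/2)^2 = pi * (1.91/2)^2 = 2.8652 m^2
Calculate velocity:
  v = Q / A = 4.14 / 2.8652
  v = 1.445 m/s

1.445


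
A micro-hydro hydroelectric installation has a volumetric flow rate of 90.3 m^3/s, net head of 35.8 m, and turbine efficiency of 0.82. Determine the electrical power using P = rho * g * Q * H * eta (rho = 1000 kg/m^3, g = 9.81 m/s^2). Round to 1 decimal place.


Apply the hydropower formula P = rho * g * Q * H * eta
rho * g = 1000 * 9.81 = 9810.0
P = 9810.0 * 90.3 * 35.8 * 0.82
P = 26004807.1 W

26004807.1


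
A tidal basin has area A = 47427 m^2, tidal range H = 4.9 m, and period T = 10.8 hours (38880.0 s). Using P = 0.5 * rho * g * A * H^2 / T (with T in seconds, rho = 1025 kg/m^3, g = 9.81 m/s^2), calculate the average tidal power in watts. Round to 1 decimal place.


Convert period to seconds: T = 10.8 * 3600 = 38880.0 s
H^2 = 4.9^2 = 24.01
P = 0.5 * rho * g * A * H^2 / T
P = 0.5 * 1025 * 9.81 * 47427 * 24.01 / 38880.0
P = 147249.7 W

147249.7


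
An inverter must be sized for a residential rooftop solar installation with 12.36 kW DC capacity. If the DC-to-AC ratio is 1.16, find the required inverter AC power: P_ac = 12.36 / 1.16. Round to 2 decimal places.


The inverter AC capacity is determined by the DC/AC ratio.
Given: P_dc = 12.36 kW, DC/AC ratio = 1.16
P_ac = P_dc / ratio = 12.36 / 1.16
P_ac = 10.66 kW

10.66


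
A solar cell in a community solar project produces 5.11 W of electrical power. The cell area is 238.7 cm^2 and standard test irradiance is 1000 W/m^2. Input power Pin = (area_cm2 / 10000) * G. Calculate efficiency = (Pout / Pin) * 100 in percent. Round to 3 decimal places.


First compute the input power:
  Pin = area_cm2 / 10000 * G = 238.7 / 10000 * 1000 = 23.87 W
Then compute efficiency:
  Efficiency = (Pout / Pin) * 100 = (5.11 / 23.87) * 100
  Efficiency = 21.408%

21.408


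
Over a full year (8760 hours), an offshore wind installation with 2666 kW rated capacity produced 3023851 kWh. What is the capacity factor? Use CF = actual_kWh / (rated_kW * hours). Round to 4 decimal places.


Capacity factor = actual output / maximum possible output
Maximum possible = rated * hours = 2666 * 8760 = 23354160 kWh
CF = 3023851 / 23354160
CF = 0.1295

0.1295


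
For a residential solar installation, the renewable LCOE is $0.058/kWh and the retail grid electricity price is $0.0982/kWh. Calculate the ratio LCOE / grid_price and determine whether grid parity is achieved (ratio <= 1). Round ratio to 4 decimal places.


Compare LCOE to grid price:
  LCOE = $0.058/kWh, Grid price = $0.0982/kWh
  Ratio = LCOE / grid_price = 0.058 / 0.0982 = 0.5906
  Grid parity achieved (ratio <= 1)? yes

0.5906


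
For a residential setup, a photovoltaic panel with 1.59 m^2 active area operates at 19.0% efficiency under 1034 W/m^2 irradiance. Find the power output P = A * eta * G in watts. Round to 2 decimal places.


Use the solar power formula P = A * eta * G.
Given: A = 1.59 m^2, eta = 0.19, G = 1034 W/m^2
P = 1.59 * 0.19 * 1034
P = 312.37 W

312.37


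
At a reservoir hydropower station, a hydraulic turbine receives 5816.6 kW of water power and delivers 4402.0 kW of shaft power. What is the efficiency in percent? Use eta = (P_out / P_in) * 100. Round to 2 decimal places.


Turbine efficiency = (output power / input power) * 100
eta = (4402.0 / 5816.6) * 100
eta = 75.68%

75.68


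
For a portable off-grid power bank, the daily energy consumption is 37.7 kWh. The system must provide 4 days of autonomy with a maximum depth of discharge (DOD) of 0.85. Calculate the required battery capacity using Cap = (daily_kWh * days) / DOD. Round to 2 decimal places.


Total energy needed = daily * days = 37.7 * 4 = 150.8 kWh
Account for depth of discharge:
  Cap = total_energy / DOD = 150.8 / 0.85
  Cap = 177.41 kWh

177.41


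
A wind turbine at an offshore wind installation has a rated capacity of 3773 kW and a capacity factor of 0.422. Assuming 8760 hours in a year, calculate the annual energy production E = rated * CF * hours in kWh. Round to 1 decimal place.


Annual energy = rated_kW * capacity_factor * hours_per_year
Given: P_rated = 3773 kW, CF = 0.422, hours = 8760
E = 3773 * 0.422 * 8760
E = 13947724.6 kWh

13947724.6


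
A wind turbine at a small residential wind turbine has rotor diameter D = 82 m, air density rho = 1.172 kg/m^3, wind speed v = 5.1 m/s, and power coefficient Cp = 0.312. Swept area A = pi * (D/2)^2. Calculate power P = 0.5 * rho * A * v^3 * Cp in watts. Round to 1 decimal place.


Step 1 -- Compute swept area:
  A = pi * (D/2)^2 = pi * (82/2)^2 = 5281.02 m^2
Step 2 -- Apply wind power equation:
  P = 0.5 * rho * A * v^3 * Cp
  v^3 = 5.1^3 = 132.651
  P = 0.5 * 1.172 * 5281.02 * 132.651 * 0.312
  P = 128079.7 W

128079.7


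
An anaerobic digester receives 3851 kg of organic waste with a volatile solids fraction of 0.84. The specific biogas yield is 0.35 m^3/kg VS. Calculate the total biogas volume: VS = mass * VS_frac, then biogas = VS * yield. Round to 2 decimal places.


Compute volatile solids:
  VS = mass * VS_fraction = 3851 * 0.84 = 3234.84 kg
Calculate biogas volume:
  Biogas = VS * specific_yield = 3234.84 * 0.35
  Biogas = 1132.19 m^3

1132.19


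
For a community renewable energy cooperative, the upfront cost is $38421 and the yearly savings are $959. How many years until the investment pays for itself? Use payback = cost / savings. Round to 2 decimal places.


Simple payback period = initial cost / annual savings
Payback = 38421 / 959
Payback = 40.06 years

40.06
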